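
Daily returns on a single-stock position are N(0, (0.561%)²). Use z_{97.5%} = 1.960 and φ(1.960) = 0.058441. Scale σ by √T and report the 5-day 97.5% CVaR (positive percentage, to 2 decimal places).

2.93%

σ_{5d} = 0.561% × √5 = 1.254%.
ES multiplier = φ(z)/(1−α) = 0.058441/0.025 = 2.338.
ES = 1.254% × 2.338 = 2.932%.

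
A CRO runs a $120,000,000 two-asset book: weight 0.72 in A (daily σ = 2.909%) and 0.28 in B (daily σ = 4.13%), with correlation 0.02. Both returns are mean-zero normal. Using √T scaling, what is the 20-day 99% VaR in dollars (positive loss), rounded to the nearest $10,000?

σ_p = √(0.72²·2.909² + 0.28²·4.13² + 2·0.02·0.72·0.28·2.909·4.13) = 2.413%.
σ_{20d} = 2.413% × √20 = 10.791%.
z(99%) = 2.326.
VaR = 2.326 × 10.791% = 25.100%; on $120,000,000 that is $30,120,000.

$30,120,000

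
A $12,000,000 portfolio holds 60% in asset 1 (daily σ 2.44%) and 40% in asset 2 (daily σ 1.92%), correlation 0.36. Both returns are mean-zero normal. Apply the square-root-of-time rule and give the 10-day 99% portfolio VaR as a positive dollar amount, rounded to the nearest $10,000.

σ_p = √(0.6²·2.44² + 0.4²·1.92² + 2·0.36·0.6·0.4·2.44·1.92) = 1.882%.
σ_{10d} = 1.882% × √10 = 5.951%.
z(99%) = 2.326.
VaR = 2.326 × 5.951% = 13.842%; on $12,000,000 that is $1,661,040.

$1,660,000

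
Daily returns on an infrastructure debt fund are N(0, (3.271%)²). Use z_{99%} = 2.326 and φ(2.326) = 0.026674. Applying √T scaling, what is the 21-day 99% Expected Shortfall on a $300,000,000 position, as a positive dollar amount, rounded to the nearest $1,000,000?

σ_{21d} = 3.271% × √21 = 14.990%.
ES multiplier = φ(z)/(1−α) = 0.026674/0.01 = 2.667.
ES = 14.990% × 2.667 = 39.978%; on $300,000,000: $119,934,000.

$120,000,000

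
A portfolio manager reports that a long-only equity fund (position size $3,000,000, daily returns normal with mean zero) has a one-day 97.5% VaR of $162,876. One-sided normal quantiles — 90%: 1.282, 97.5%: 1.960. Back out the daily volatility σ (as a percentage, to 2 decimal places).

2.77%

VaR as a fraction: $162,876 / $3,000,000 = 5.429%.
σ = VaR / z = 5.429% / 1.960 = 2.770%.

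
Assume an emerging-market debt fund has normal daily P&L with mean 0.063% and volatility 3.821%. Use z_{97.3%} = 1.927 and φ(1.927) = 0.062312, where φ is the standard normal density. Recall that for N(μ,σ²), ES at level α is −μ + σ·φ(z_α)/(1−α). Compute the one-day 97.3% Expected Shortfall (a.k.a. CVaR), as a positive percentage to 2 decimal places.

Tail multiplier: φ(z)/(1−α) = 0.062312 / 0.027 = 2.308.
ES = −(0.063%) + 3.821% × 2.308 = 8.756%.

8.76%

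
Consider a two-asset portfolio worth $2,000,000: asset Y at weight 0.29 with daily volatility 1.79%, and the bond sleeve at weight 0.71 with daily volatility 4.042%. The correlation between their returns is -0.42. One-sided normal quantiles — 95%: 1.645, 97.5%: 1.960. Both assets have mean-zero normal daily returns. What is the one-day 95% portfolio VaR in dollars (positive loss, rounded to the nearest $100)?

σ_p² = 0.29²·1.79² + 0.71²·4.042² + 2·-0.42·0.29·0.71·1.79·4.042 = 7.2540 (%²).
σ_p = √7.2540 = 2.693%.
VaR = 1.645 × 2.693% = 4.430%; on $2,000,000 that is $88,600.

$88,600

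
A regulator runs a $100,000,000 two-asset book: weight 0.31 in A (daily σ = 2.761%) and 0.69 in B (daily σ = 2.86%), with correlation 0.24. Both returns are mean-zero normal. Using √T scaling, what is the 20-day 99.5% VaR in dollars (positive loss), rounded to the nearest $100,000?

$26,900,000

σ_p = √(0.31²·2.761² + 0.69²·2.86² + 2·0.24·0.31·0.69·2.761·2.86) = 2.332%.
σ_{20d} = 2.332% × √20 = 10.429%.
z(99.5%) = 2.576.
VaR = 2.576 × 10.429% = 26.865%; on $100,000,000 that is $26,865,000.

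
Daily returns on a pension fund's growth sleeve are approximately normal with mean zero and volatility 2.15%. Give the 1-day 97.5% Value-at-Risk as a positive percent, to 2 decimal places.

4.21%

At 97.5% one-sided, z = 1.960.
VaR = z·σ = 1.960 × 2.15% = 4.214%.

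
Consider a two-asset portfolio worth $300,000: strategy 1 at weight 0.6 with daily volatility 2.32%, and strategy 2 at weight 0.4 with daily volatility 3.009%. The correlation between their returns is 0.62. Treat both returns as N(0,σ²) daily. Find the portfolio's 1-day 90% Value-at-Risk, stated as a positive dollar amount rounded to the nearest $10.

σ_p² = 0.6²·2.32² + 0.4²·3.009² + 2·0.62·0.6·0.4·2.32·3.009 = 5.4638 (%²).
σ_p = √5.4638 = 2.337%.
At 90%, z = 1.282.
VaR = 1.282 × 2.337% = 2.996%; on $300,000 that is $8,988.

$8,990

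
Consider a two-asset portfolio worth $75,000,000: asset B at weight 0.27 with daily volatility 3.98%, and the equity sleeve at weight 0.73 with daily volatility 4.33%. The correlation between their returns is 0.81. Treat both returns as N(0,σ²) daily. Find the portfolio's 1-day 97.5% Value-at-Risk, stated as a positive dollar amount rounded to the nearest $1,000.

σ_p² = 0.27²·3.98² + 0.73²·4.33² + 2·0.81·0.27·0.73·3.98·4.33 = 16.6487 (%²).
σ_p = √16.6487 = 4.080%.
At 97.5%, z = 1.960.
VaR = 1.960 × 4.080% = 7.997%; on $75,000,000 that is $5,997,750.

$5,998,000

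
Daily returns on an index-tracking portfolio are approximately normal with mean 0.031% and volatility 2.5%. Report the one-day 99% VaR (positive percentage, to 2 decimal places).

5.78%

At 99% one-sided, z = 2.326.
VaR = −μ + z·σ = −(0.031%) + 2.326 × 2.5% = 5.784%.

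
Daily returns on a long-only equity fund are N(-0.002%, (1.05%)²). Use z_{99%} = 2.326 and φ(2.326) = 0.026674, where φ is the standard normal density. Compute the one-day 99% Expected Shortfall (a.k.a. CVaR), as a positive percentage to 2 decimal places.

2.80%

Tail multiplier: φ(z)/(1−α) = 0.026674 / 0.01 = 2.667.
ES = −(-0.002%) + 1.05% × 2.667 = 2.802%.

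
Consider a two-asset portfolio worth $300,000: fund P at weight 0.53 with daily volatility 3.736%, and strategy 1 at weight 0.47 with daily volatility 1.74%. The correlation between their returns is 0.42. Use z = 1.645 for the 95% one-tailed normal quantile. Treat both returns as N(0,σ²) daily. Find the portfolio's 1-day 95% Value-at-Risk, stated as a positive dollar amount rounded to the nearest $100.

σ_p² = 0.53²·3.736² + 0.47²·1.74² + 2·0.42·0.53·0.47·3.736·1.74 = 5.9497 (%²).
σ_p = √5.9497 = 2.439%.
VaR = 1.645 × 2.439% = 4.012%; on $300,000 that is $12,036.

$12,000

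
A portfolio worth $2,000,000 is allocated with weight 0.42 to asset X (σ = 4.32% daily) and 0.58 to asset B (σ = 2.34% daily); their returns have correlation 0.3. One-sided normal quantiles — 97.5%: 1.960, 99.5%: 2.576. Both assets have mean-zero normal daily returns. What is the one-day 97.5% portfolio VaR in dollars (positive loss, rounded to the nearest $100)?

σ_p² = 0.42²·4.32² + 0.58²·2.34² + 2·0.3·0.42·0.58·4.32·2.34 = 6.6115 (%²).
σ_p = √6.6115 = 2.571%.
VaR = 1.960 × 2.571% = 5.039%; on $2,000,000 that is $100,780.

$100,800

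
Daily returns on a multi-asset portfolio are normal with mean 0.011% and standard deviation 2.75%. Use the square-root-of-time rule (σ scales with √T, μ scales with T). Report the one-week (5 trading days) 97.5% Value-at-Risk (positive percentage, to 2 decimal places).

At 97.5%, z = 1.960.
σ_{5d} = 2.75% × √5 = 6.149%; μ_{5d} = 5 × 0.011% = 0.055%.
VaR = −(0.055%) + 1.960 × 6.149% = 11.997%.

12.00%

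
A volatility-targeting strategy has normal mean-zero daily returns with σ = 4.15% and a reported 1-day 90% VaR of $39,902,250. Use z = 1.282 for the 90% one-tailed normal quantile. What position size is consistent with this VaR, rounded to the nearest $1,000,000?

VaR as a fraction of value: z·σ = 1.282 × 4.15% = 5.3203%.
Position = $39,902,250 / 0.053203 = $750,000,000.

$750,000,000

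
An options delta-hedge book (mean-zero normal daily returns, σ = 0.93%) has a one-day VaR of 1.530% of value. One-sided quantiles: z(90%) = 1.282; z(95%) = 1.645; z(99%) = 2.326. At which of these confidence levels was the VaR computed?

Implied z = VaR/σ = 1.530 / 0.93 = 1.645.
This matches z(95%) = 1.645.

95%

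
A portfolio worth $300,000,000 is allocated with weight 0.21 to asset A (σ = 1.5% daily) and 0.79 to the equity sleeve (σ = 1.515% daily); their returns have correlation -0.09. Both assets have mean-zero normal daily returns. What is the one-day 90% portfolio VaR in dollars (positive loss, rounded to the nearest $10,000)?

$4,650,000

σ_p² = 0.21²·1.5² + 0.79²·1.515² + 2·-0.09·0.21·0.79·1.5·1.515 = 1.4638 (%²).
σ_p = √1.4638 = 1.210%.
At 90%, z = 1.282.
VaR = 1.282 × 1.210% = 1.551%; on $300,000,000 that is $4,653,000.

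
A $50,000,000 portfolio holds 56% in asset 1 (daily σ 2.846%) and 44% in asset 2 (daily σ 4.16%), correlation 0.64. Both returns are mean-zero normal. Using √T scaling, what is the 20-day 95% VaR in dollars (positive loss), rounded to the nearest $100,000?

$11,400,000

σ_p = √(0.56²·2.846² + 0.44²·4.16² + 2·0.64·0.56·0.44·2.846·4.16) = 3.102%.
σ_{20d} = 3.102% × √20 = 13.873%.
z(95%) = 1.645.
VaR = 1.645 × 13.873% = 22.821%; on $50,000,000 that is $11,410,500.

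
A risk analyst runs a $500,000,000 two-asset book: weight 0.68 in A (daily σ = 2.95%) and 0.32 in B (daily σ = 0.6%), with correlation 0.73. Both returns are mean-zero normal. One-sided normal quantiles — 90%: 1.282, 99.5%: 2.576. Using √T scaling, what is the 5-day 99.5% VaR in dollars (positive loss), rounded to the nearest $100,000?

$61,900,000

σ_p = √(0.68²·2.95² + 0.32²·0.6² + 2·0.73·0.68·0.32·2.95·0.6) = 2.150%.
σ_{5d} = 2.150% × √5 = 4.808%.
VaR = 2.576 × 4.808% = 12.385%; on $500,000,000 that is $61,925,000.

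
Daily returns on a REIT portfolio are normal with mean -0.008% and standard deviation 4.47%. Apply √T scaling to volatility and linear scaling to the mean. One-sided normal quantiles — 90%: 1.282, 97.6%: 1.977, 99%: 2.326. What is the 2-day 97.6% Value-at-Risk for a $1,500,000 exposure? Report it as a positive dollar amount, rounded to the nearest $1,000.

$188,000

σ_{2d} = 4.47% × √2 = 6.322%; μ_{2d} = 2 × -0.008% = -0.016%.
VaR = −(-0.016%) + 1.977 × 6.322% = 12.515%.
On $1,500,000: 0.12515 × $1,500,000 = $187,725.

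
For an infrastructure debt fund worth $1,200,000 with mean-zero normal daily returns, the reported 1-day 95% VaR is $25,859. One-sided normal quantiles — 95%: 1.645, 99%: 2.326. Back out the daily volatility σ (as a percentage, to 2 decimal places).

VaR as a fraction: $25,859 / $1,200,000 = 2.155%.
σ = VaR / z = 2.155% / 1.645 = 1.310%.

1.31%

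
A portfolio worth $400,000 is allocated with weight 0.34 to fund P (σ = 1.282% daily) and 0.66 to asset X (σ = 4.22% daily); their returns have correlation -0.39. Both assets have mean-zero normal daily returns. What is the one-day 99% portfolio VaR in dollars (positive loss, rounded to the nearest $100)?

$24,600

σ_p² = 0.34²·1.282² + 0.66²·4.22² + 2·-0.39·0.34·0.66·1.282·4.22 = 7.0004 (%²).
σ_p = √7.0004 = 2.646%.
At 99%, z = 2.326.
VaR = 2.326 × 2.646% = 6.155%; on $400,000 that is $24,620.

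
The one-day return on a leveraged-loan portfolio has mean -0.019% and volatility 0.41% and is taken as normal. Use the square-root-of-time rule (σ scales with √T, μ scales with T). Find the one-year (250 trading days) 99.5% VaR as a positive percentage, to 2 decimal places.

At 99.5%, z = 2.576.
σ_{250d} = 0.41% × √250 = 6.483%; μ_{250d} = 250 × -0.019% = -4.750%.
VaR = −(-4.750%) + 2.576 × 6.483% = 21.450%.

21.45%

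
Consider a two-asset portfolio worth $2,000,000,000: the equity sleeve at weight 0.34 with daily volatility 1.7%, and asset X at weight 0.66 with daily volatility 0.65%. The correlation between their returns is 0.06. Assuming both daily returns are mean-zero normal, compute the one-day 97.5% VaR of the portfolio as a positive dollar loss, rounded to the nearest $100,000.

$29,000,000

σ_p² = 0.34²·1.7² + 0.66²·0.65² + 2·0.06·0.34·0.66·1.7·0.65 = 0.5479 (%²).
σ_p = √0.5479 = 0.740%.
At 97.5%, z = 1.960.
VaR = 1.960 × 0.740% = 1.450%; on $2,000,000,000 that is $29,000,000.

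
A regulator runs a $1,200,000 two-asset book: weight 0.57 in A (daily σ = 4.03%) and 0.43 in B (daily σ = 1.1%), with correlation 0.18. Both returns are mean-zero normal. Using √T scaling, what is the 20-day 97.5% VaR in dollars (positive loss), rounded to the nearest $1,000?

σ_p = √(0.57²·4.03² + 0.43²·1.1² + 2·0.18·0.57·0.43·4.03·1.1) = 2.427%.
σ_{20d} = 2.427% × √20 = 10.854%.
z(97.5%) = 1.960.
VaR = 1.960 × 10.854% = 21.274%; on $1,200,000 that is $255,288.

$255,000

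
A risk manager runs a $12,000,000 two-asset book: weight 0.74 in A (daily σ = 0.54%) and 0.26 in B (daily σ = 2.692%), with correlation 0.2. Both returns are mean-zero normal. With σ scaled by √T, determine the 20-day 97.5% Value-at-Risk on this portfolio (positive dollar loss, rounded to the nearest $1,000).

σ_p = √(0.74²·0.54² + 0.26²·2.692² + 2·0.2·0.74·0.26·0.54·2.692) = 0.873%.
σ_{20d} = 0.873% × √20 = 3.904%.
z(97.5%) = 1.960.
VaR = 1.960 × 3.904% = 7.652%; on $12,000,000 that is $918,240.

$918,000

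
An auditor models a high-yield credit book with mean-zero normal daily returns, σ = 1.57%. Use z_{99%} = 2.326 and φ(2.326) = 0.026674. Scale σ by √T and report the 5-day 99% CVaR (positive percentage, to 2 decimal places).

9.36%

σ_{5d} = 1.57% × √5 = 3.511%.
ES multiplier = φ(z)/(1−α) = 0.026674/0.01 = 2.667.
ES = 3.511% × 2.667 = 9.364%.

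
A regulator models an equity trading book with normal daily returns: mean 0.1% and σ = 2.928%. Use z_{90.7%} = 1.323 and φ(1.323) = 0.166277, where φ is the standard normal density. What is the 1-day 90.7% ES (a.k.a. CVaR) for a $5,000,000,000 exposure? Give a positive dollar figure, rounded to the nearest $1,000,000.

Tail multiplier: φ(z)/(1−α) = 0.166277 / 0.093 = 1.788.
ES = −(0.1%) + 2.928% × 1.788 = 5.135%.
On $5,000,000,000: 0.05135 × $5,000,000,000 = $256,750,000.

$257,000,000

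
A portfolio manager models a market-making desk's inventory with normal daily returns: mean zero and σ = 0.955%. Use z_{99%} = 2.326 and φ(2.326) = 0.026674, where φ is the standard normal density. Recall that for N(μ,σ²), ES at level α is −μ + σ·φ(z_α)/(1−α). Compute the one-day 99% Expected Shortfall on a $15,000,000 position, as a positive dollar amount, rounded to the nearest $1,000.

Tail multiplier: φ(z)/(1−α) = 0.026674 / 0.01 = 2.667.
ES = 0.955% × 2.667 = 2.547%.
On $15,000,000: 0.02547 × $15,000,000 = $382,050.

$382,000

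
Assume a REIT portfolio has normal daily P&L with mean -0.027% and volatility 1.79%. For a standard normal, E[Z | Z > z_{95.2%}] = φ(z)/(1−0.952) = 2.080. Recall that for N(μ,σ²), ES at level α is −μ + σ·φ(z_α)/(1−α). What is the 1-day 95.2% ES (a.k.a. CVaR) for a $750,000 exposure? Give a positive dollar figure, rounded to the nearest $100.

ES = −(-0.027%) + 1.79% × 2.080 = 3.750%.
On $750,000: 0.03750 × $750,000 = $28,125.

$28,100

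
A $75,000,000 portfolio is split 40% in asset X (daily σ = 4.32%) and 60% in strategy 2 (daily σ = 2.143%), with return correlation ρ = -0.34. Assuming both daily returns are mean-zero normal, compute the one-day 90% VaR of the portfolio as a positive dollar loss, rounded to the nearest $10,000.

$1,700,000

σ_p² = 0.4²·4.32² + 0.6²·2.143² + 2·-0.34·0.4·0.6·4.32·2.143 = 3.1284 (%²).
σ_p = √3.1284 = 1.769%.
At 90%, z = 1.282.
VaR = 1.282 × 1.769% = 2.268%; on $75,000,000 that is $1,701,000.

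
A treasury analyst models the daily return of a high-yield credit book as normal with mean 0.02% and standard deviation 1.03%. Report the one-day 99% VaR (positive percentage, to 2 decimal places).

At 99% one-sided, z = 2.326.
VaR = −μ + z·σ = −(0.02%) + 2.326 × 1.03% = 2.376%.

2.38%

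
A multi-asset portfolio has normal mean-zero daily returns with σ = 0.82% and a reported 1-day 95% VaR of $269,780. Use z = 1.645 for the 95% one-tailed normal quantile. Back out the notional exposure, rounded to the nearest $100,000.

VaR as a fraction of value: z·σ = 1.645 × 0.82% = 1.3489%.
Position = $269,780 / 0.013489 = $20,000,000.

$20,000,000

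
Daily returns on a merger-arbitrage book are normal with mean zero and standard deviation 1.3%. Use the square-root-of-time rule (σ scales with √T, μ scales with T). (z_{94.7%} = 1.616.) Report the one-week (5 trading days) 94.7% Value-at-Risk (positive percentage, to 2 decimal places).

σ_{5d} = 1.3% × √5 = 2.907%.
VaR = 1.616 × 2.907% = 4.698%.

4.70%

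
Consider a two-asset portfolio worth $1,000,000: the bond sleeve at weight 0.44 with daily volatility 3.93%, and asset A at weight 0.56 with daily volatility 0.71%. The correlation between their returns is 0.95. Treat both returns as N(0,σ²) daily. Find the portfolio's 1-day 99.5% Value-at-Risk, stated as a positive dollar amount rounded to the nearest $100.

$54,400

σ_p² = 0.44²·3.93² + 0.56²·0.71² + 2·0.95·0.44·0.56·3.93·0.71 = 4.4545 (%²).
σ_p = √4.4545 = 2.111%.
At 99.5%, z = 2.576.
VaR = 2.576 × 2.111% = 5.438%; on $1,000,000 that is $54,380.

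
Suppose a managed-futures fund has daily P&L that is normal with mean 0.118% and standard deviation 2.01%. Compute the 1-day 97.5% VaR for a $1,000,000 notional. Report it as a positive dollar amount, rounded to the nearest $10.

$38,220

At 97.5% one-sided, z = 1.960.
VaR = −μ + z·σ = −(0.118%) + 1.960 × 2.01% = 3.822%.
On $1,000,000: 0.03822 × $1,000,000 = $38,220.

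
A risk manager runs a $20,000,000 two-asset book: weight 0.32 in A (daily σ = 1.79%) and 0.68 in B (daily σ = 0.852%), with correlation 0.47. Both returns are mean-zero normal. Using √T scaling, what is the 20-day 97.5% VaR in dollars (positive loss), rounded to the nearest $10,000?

σ_p = √(0.32²·1.79² + 0.68²·0.852² + 2·0.47·0.32·0.68·1.79·0.852) = 0.988%.
σ_{20d} = 0.988% × √20 = 4.418%.
z(97.5%) = 1.960.
VaR = 1.960 × 4.418% = 8.659%; on $20,000,000 that is $1,731,800.

$1,730,000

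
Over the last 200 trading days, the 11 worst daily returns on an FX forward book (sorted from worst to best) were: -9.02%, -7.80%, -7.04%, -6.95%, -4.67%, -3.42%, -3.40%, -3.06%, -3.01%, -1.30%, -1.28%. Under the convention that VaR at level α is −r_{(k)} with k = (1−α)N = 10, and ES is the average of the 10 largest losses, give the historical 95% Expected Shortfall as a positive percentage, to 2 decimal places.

4.97%

The 10 worst returns sum to -49.67%.
ES = −(-49.67%) / 10 = 4.967% ≈ 4.97%.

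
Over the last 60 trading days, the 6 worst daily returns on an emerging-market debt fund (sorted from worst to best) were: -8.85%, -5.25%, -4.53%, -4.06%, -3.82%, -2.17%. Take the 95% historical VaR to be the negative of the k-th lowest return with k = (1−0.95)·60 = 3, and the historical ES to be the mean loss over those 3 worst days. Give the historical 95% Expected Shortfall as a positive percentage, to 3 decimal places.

6.210%

The 3 worst returns sum to -18.63%.
ES = −(-18.63%) / 3 = 6.21% ≈ 6.210%.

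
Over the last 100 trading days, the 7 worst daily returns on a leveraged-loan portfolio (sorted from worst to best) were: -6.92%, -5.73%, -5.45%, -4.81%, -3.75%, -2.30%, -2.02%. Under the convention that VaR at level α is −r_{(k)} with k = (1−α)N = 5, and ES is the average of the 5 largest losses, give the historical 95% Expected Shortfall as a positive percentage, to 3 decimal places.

The 5 worst returns sum to -26.66%.
ES = −(-26.66%) / 5 = 5.332%.

5.332%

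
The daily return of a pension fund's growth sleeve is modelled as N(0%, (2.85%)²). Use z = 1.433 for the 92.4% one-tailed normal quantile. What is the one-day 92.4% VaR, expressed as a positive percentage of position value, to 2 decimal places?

4.08%

VaR = z·σ = 1.433 × 2.85% = 4.084%.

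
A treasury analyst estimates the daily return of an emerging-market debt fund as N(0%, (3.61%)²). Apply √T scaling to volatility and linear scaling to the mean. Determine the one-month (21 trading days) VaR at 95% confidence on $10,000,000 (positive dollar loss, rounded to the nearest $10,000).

At 95%, z = 1.645.
σ_{21d} = 3.61% × √21 = 16.543%.
VaR = 1.645 × 16.543% = 27.213%.
On $10,000,000: 0.27213 × $10,000,000 = $2,721,300.

$2,720,000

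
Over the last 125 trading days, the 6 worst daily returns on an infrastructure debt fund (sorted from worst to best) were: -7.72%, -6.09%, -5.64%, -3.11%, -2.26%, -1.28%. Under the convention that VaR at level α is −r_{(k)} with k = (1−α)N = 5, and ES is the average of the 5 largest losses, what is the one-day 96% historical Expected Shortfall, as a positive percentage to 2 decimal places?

4.96%

The 5 worst returns sum to -24.82%.
ES = −(-24.82%) / 5 = 4.964% ≈ 4.96%.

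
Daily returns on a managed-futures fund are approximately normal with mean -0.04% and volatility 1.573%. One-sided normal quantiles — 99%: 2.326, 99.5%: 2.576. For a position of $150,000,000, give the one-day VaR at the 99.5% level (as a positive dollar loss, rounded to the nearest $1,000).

$6,138,000

VaR = −μ + z·σ = −(-0.04%) + 2.576 × 1.573% = 4.092%.
On $150,000,000: 0.04092 × $150,000,000 = $6,138,000.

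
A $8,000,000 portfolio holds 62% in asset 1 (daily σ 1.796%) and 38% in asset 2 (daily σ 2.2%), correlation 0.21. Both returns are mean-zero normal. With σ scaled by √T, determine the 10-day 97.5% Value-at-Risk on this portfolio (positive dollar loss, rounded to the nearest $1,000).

σ_p = √(0.62²·1.796² + 0.38²·2.2² + 2·0.21·0.62·0.38·1.796·2.2) = 1.526%.
σ_{10d} = 1.526% × √10 = 4.826%.
z(97.5%) = 1.960.
VaR = 1.960 × 4.826% = 9.459%; on $8,000,000 that is $756,720.

$757,000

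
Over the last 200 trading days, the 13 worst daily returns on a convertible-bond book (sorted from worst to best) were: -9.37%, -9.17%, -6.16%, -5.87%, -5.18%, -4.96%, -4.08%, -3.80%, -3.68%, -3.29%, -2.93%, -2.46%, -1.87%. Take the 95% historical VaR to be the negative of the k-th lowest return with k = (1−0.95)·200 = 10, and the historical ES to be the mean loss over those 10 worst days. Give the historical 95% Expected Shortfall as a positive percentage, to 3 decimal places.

5.556%

The 10 worst returns sum to -55.56%.
ES = −(-55.56%) / 10 = 5.556%.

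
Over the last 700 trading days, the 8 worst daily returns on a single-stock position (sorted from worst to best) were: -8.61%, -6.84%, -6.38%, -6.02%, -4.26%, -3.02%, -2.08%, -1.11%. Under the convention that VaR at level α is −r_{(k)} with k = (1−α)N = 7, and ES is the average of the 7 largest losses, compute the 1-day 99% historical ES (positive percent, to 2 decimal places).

The 7 worst returns sum to -37.21%.
ES = −(-37.21%) / 7 = 5.3157…% ≈ 5.32%.

5.32%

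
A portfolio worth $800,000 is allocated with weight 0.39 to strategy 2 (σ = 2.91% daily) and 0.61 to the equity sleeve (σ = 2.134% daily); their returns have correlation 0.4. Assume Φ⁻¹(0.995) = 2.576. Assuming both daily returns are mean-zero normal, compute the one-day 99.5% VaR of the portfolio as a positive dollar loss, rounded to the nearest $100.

σ_p² = 0.39²·2.91² + 0.61²·2.134² + 2·0.4·0.39·0.61·2.91·2.134 = 4.1644 (%²).
σ_p = √4.1644 = 2.041%.
VaR = 2.576 × 2.041% = 5.258%; on $800,000 that is $42,064.

$42,100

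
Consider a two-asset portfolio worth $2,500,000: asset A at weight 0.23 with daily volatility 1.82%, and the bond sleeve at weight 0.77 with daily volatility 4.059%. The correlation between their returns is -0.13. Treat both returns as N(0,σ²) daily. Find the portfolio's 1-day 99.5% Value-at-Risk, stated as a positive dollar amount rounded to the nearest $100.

$199,600

σ_p² = 0.23²·1.82² + 0.77²·4.059² + 2·-0.13·0.23·0.77·1.82·4.059 = 9.6034 (%²).
σ_p = √9.6034 = 3.099%.
At 99.5%, z = 2.576.
VaR = 2.576 × 3.099% = 7.983%; on $2,500,000 that is $199,575.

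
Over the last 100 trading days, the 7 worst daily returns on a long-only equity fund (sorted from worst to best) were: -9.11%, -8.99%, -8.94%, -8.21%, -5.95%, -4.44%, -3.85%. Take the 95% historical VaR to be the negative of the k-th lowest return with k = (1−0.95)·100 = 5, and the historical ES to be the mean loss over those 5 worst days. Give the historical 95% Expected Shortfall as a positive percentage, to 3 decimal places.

8.240%

The 5 worst returns sum to -41.20%.
ES = −(-41.20%) / 5 = 8.24% ≈ 8.240%.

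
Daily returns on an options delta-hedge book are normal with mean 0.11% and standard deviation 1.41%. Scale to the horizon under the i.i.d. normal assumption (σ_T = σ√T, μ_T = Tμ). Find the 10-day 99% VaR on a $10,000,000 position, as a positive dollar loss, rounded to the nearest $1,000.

At 99%, z = 2.326.
σ_{10d} = 1.41% × √10 = 4.459%; μ_{10d} = 10 × 0.11% = 1.100%.
VaR = −(1.100%) + 2.326 × 4.459% = 9.272%.
On $10,000,000: 0.09272 × $10,000,000 = $927,200.

$927,000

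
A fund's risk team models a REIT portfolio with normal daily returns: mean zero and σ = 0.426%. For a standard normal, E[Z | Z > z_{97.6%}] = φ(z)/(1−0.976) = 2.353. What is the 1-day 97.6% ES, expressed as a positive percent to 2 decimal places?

1.00%

ES = 0.426% × 2.353 = 1.002%.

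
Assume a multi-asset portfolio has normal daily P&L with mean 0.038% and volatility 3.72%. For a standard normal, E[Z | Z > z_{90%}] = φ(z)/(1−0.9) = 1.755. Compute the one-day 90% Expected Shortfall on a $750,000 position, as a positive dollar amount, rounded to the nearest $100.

ES = −(0.038%) + 3.72% × 1.755 = 6.491%.
On $750,000: 0.06491 × $750,000 = $48,682.

$48,700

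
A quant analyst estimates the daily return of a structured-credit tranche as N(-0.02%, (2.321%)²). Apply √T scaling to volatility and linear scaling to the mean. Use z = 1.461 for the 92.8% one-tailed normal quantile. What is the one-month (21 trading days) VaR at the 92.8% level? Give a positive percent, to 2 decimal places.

σ_{21d} = 2.321% × √21 = 10.636%; μ_{21d} = 21 × -0.02% = -0.420%.
VaR = −(-0.420%) + 1.461 × 10.636% = 15.959%.

15.96%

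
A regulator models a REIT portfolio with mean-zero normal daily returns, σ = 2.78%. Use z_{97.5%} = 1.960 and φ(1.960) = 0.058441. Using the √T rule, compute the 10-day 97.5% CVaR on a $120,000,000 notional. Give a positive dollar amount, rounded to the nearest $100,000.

σ_{10d} = 2.78% × √10 = 8.791%.
ES multiplier = φ(z)/(1−α) = 0.058441/0.025 = 2.338.
ES = 8.791% × 2.338 = 20.553%; on $120,000,000: $24,663,600.

$24,700,000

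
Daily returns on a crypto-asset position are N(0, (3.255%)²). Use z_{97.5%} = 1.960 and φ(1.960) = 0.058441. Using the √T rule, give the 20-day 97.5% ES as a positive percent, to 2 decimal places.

34.03%

σ_{20d} = 3.255% × √20 = 14.557%.
ES multiplier = φ(z)/(1−α) = 0.058441/0.025 = 2.338.
ES = 14.557% × 2.338 = 34.034%.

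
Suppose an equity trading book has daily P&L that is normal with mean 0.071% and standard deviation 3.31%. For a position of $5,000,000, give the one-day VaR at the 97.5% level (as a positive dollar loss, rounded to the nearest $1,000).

$321,000

At 97.5% one-sided, z = 1.960.
VaR = −μ + z·σ = −(0.071%) + 1.960 × 3.31% = 6.417%.
On $5,000,000: 0.06417 × $5,000,000 = $320,850.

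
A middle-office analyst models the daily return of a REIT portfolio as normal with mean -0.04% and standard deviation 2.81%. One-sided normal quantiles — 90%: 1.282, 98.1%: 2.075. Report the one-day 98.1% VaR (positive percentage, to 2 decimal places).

VaR = −μ + z·σ = −(-0.04%) + 2.075 × 2.81% = 5.871%.

5.87%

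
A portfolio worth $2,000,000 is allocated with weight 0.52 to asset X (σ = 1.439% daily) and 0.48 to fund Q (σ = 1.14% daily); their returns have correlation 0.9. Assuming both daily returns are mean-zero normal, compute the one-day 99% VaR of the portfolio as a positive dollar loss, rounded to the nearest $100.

σ_p² = 0.52²·1.439² + 0.48²·1.14² + 2·0.9·0.52·0.48·1.439·1.14 = 1.5964 (%²).
σ_p = √1.5964 = 1.263%.
At 99%, z = 2.326.
VaR = 2.326 × 1.263% = 2.938%; on $2,000,000 that is $58,760.

$58,800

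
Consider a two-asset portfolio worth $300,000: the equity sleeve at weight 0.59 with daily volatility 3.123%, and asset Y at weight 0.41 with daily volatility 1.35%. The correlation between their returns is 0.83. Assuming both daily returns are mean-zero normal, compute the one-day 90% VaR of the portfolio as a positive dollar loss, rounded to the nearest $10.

$8,930

σ_p² = 0.59²·3.123² + 0.41²·1.35² + 2·0.83·0.59·0.41·3.123·1.35 = 5.3944 (%²).
σ_p = √5.3944 = 2.323%.
At 90%, z = 1.282.
VaR = 1.282 × 2.323% = 2.978%; on $300,000 that is $8,934.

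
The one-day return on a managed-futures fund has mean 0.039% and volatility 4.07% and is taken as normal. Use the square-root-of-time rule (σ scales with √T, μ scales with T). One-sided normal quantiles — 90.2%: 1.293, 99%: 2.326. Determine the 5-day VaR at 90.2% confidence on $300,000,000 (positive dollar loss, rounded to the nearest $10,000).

σ_{5d} = 4.07% × √5 = 9.101%; μ_{5d} = 5 × 0.039% = 0.195%.
VaR = −(0.195%) + 1.293 × 9.101% = 11.573%.
On $300,000,000: 0.11573 × $300,000,000 = $34,719,000.

$34,720,000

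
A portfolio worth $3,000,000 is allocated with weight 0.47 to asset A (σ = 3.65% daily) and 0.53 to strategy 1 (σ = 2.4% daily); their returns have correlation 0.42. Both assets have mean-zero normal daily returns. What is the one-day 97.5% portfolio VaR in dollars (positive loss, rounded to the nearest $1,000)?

σ_p² = 0.47²·3.65² + 0.53²·2.4² + 2·0.42·0.47·0.53·3.65·2.4 = 6.3939 (%²).
σ_p = √6.3939 = 2.529%.
At 97.5%, z = 1.960.
VaR = 1.960 × 2.529% = 4.957%; on $3,000,000 that is $148,710.

$149,000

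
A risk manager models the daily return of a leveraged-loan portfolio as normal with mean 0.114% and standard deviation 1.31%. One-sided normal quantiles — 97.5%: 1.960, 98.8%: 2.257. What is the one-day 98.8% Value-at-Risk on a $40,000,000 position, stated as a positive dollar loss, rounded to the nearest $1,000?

$1,137,000

VaR = −μ + z·σ = −(0.114%) + 2.257 × 1.31% = 2.843%.
On $40,000,000: 0.02843 × $40,000,000 = $1,137,200.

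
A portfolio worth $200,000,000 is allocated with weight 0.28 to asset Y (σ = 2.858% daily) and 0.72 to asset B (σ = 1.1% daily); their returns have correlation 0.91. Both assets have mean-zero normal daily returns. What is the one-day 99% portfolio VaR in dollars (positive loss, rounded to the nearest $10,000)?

$7,240,000

σ_p² = 0.28²·2.858² + 0.72²·1.1² + 2·0.91·0.28·0.72·2.858·1.1 = 2.4211 (%²).
σ_p = √2.4211 = 1.556%.
At 99%, z = 2.326.
VaR = 2.326 × 1.556% = 3.619%; on $200,000,000 that is $7,238,000.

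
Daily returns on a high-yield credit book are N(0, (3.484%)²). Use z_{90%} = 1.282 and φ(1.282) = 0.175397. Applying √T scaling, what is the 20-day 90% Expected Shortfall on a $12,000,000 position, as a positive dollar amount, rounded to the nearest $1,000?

σ_{20d} = 3.484% × √20 = 15.581%.
ES multiplier = φ(z)/(1−α) = 0.175397/0.1 = 1.754.
ES = 15.581% × 1.754 = 27.329%; on $12,000,000: $3,279,480.

$3,279,000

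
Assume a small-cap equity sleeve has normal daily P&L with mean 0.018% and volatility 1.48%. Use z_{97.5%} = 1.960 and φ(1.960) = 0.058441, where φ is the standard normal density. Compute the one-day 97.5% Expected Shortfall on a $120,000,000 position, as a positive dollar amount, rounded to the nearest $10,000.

Tail multiplier: φ(z)/(1−α) = 0.058441 / 0.025 = 2.338.
ES = −(0.018%) + 1.48% × 2.338 = 3.442%.
On $120,000,000: 0.03442 × $120,000,000 = $4,130,400.

$4,130,000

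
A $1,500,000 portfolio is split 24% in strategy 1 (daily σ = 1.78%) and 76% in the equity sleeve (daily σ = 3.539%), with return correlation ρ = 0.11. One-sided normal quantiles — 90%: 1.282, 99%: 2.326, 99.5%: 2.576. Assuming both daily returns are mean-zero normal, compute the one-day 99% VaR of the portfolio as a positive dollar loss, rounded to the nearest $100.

σ_p² = 0.24²·1.78² + 0.76²·3.539² + 2·0.11·0.24·0.76·1.78·3.539 = 7.6694 (%²).
σ_p = √7.6694 = 2.769%.
VaR = 2.326 × 2.769% = 6.441%; on $1,500,000 that is $96,615.

$96,600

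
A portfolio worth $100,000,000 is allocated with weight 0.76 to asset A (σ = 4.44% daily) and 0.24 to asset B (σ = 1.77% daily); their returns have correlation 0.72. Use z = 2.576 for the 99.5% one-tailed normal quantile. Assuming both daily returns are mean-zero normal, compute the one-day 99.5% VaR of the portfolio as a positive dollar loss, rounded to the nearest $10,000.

σ_p² = 0.76²·4.44² + 0.24²·1.77² + 2·0.72·0.76·0.24·4.44·1.77 = 13.6312 (%²).
σ_p = √13.6312 = 3.692%.
VaR = 2.576 × 3.692% = 9.511%; on $100,000,000 that is $9,511,000.

$9,510,000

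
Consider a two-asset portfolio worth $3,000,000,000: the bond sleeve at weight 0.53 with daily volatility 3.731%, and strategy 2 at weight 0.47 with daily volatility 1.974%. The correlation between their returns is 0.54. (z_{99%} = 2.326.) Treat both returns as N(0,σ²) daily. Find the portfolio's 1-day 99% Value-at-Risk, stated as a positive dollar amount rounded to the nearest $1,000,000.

σ_p² = 0.53²·3.731² + 0.47²·1.974² + 2·0.54·0.53·0.47·3.731·1.974 = 6.7524 (%²).
σ_p = √6.7524 = 2.599%.
VaR = 2.326 × 2.599% = 6.045%; on $3,000,000,000 that is $181,350,000.

$181,000,000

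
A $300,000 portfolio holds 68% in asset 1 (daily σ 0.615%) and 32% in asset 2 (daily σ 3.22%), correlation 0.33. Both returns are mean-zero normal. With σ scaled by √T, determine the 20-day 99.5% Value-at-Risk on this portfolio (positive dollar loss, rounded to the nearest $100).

$42,600

σ_p = √(0.68²·0.615² + 0.32²·3.22² + 2·0.33·0.68·0.32·0.615·3.22) = 1.233%.
σ_{20d} = 1.233% × √20 = 5.514%.
z(99.5%) = 2.576.
VaR = 2.576 × 5.514% = 14.204%; on $300,000 that is $42,612.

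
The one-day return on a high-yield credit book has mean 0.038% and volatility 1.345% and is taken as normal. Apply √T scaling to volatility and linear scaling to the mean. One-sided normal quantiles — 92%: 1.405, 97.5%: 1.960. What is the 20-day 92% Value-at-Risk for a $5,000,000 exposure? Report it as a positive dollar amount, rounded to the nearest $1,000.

σ_{20d} = 1.345% × √20 = 6.015%; μ_{20d} = 20 × 0.038% = 0.760%.
VaR = −(0.760%) + 1.405 × 6.015% = 7.691%.
On $5,000,000: 0.07691 × $5,000,000 = $384,550.

$385,000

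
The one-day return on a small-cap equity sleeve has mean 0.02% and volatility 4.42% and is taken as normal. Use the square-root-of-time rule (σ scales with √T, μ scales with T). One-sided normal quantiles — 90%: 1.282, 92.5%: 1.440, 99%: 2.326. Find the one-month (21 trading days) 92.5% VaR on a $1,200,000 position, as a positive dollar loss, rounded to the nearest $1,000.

$345,000

σ_{21d} = 4.42% × √21 = 20.255%; μ_{21d} = 21 × 0.02% = 0.420%.
VaR = −(0.420%) + 1.440 × 20.255% = 28.747%.
On $1,200,000: 0.28747 × $1,200,000 = $344,964.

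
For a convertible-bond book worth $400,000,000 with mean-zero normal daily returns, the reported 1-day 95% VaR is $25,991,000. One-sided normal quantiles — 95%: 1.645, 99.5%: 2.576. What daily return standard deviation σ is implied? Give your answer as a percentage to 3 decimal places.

3.950%

VaR as a fraction: $25,991,000 / $400,000,000 = 6.498%.
σ = VaR / z = 6.498% / 1.645 = 3.950%.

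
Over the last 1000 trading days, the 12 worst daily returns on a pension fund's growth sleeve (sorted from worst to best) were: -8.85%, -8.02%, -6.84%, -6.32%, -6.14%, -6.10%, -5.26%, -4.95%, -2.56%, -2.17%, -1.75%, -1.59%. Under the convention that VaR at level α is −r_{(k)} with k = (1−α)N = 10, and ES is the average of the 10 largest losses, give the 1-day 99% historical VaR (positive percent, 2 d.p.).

2.17%

k = 10; the 10th lowest return is -2.17%, so VaR = 2.17%.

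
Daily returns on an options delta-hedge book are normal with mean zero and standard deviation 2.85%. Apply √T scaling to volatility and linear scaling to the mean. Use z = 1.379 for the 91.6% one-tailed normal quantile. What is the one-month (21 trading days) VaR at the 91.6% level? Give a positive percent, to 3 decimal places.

18.010%

σ_{21d} = 2.85% × √21 = 13.060%.
VaR = 1.379 × 13.060% = 18.010%.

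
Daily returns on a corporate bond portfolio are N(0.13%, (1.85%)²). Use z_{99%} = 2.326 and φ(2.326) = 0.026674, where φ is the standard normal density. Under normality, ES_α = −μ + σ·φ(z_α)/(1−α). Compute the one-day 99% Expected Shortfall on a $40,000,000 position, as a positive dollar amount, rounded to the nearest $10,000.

Tail multiplier: φ(z)/(1−α) = 0.026674 / 0.01 = 2.667.
ES = −(0.13%) + 1.85% × 2.667 = 4.804%.
On $40,000,000: 0.04804 × $40,000,000 = $1,921,600.

$1,920,000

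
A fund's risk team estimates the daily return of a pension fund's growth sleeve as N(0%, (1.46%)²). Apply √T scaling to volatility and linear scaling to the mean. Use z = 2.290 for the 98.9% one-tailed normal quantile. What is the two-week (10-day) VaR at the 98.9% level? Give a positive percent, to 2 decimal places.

σ_{10d} = 1.46% × √10 = 4.617%.
VaR = 2.290 × 4.617% = 10.573%.

10.57%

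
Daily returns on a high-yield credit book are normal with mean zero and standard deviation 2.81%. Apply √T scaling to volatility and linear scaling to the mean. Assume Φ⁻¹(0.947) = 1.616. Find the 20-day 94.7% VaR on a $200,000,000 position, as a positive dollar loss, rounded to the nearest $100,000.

$40,600,000

σ_{20d} = 2.81% × √20 = 12.567%.
VaR = 1.616 × 12.567% = 20.308%.
On $200,000,000: 0.20308 × $200,000,000 = $40,616,000.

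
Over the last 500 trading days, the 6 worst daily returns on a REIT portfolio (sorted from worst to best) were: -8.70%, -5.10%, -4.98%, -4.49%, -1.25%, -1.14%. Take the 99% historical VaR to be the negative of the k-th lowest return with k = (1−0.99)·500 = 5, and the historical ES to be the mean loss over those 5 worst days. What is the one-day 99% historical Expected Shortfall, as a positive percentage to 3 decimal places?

4.904%

The 5 worst returns sum to -24.52%.
ES = −(-24.52%) / 5 = 4.904%.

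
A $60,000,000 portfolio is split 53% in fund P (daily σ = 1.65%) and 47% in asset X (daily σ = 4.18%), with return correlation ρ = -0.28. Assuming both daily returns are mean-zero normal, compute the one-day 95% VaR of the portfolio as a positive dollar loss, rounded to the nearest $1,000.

σ_p² = 0.53²·1.65² + 0.47²·4.18² + 2·-0.28·0.53·0.47·1.65·4.18 = 3.6623 (%²).
σ_p = √3.6623 = 1.914%.
At 95%, z = 1.645.
VaR = 1.645 × 1.914% = 3.149%; on $60,000,000 that is $1,889,400.

$1,889,000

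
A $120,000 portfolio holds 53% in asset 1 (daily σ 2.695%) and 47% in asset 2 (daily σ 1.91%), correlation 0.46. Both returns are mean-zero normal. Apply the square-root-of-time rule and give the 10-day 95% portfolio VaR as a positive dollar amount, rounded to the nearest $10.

σ_p = √(0.53²·2.695² + 0.47²·1.91² + 2·0.46·0.53·0.47·2.695·1.91) = 2.006%.
σ_{10d} = 2.006% × √10 = 6.344%.
z(95%) = 1.645.
VaR = 1.645 × 6.344% = 10.436%; on $120,000 that is $12,523.

$12,520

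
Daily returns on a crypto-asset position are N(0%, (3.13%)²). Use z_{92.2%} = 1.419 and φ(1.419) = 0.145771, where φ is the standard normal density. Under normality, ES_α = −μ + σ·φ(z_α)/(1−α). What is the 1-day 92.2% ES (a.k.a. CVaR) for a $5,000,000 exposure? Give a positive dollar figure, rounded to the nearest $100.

$292,500

Tail multiplier: φ(z)/(1−α) = 0.145771 / 0.078 = 1.869.
ES = 3.13% × 1.869 = 5.850%.
On $5,000,000: 0.05850 × $5,000,000 = $292,500.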